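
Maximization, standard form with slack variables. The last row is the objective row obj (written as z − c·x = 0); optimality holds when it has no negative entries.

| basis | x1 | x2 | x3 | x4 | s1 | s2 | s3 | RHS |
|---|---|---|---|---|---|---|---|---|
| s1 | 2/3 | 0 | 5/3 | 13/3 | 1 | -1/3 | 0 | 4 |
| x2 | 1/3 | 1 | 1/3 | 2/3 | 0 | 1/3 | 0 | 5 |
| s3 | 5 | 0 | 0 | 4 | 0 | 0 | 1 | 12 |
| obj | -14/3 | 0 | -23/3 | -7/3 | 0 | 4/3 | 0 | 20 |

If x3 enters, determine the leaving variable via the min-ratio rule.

Column x3 entries and ratios — s1: 4/(5/3) = 12/5; x2: 5/(1/3) = 15; s3: 0 ≤ 0, skip.
Smallest ratio is 12/5 in the row of s1, so s1 leaves.

s1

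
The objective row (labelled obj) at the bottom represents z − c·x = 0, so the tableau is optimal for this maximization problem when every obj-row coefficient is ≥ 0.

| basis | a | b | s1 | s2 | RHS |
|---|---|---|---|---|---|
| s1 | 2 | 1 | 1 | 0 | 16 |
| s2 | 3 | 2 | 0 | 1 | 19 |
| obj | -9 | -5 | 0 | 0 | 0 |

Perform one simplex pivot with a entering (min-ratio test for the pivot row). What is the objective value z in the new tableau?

57

Ratio test on column a — row 1: 16/2 = 8; row 2: 19/3 = 19/3. Minimum is 19/3 at row 2 (s2 leaves); pivot element 3.
Pivot on row 2; the obj-row RHS becomes 0 − (-9)·(19/3) = 57.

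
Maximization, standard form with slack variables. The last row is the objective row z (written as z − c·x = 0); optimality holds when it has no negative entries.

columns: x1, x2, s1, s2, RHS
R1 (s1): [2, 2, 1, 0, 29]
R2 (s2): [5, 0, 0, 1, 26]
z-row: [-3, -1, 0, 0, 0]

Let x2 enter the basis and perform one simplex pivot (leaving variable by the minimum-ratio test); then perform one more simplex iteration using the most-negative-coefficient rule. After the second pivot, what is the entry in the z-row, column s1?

Ratio test on column x2 — row 1: 29/2 = 29/2; row 2: entry 0 ≤ 0. Minimum is 29/2 at row 1 (s1 leaves); pivot element 2.
Divide row 1 by 2; eliminate column x2 from the other rows.
Second iteration: most negative z-row entry is -2 in column x1, so x1 enters.
Ratio test on column x1 — row 1: (29/2)/1 = 29/2; row 2: 26/5 = 26/5. Minimum is 26/5 at row 2 (s2 leaves); pivot element 5.
Divide row 2 by 5; eliminate column x1 from the other rows.
After both pivots, the entry at the z-row, column s1 is 1/2.

1/2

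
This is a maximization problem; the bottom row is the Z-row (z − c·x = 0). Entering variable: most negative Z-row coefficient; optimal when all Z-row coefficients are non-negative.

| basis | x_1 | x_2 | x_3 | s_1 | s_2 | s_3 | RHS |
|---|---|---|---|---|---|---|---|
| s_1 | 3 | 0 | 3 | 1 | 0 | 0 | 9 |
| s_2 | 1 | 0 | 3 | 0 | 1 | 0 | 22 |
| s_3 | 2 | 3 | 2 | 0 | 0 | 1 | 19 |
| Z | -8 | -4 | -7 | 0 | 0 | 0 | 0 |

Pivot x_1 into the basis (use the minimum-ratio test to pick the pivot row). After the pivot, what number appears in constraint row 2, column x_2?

0

Ratio test on column x_1 — row 1: 9/3 = 3; row 2: 22/1 = 22; row 3: 19/2 = 19/2. Minimum is 3 at row 1 (s_1 leaves); pivot element 3.
Divide row 1 by 3; eliminate column x_1 from the other rows.
Row 2 update in column x_2: 0 − 1·0 = 0.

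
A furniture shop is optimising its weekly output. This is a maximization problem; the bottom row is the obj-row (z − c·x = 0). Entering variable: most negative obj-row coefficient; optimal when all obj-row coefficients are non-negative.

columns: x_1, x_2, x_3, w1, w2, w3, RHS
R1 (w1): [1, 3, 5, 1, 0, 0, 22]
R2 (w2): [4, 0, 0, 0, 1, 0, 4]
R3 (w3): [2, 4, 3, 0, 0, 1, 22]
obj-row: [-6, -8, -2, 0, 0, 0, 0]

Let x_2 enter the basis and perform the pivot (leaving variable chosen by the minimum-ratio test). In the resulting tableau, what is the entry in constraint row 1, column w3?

Ratio test on column x_2 — row 1: 22/3 = 22/3; row 2: entry 0 ≤ 0; row 3: 22/4 = 11/2. Minimum is 11/2 at row 3 (w3 leaves); pivot element 4.
Divide row 3 by 4; eliminate column x_2 from the other rows.
Row 1 update in column w3: 0 − 3·(1/4) = -3/4.

-3/4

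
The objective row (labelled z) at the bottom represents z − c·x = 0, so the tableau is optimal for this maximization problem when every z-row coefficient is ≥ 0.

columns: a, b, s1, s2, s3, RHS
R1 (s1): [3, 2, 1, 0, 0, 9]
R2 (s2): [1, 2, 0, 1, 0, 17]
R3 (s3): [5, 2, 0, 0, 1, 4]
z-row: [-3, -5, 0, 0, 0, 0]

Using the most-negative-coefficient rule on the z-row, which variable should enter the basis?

Negative z-row entries: a: -3, b: -5.
The most negative is -5 in column b, so b enters.

b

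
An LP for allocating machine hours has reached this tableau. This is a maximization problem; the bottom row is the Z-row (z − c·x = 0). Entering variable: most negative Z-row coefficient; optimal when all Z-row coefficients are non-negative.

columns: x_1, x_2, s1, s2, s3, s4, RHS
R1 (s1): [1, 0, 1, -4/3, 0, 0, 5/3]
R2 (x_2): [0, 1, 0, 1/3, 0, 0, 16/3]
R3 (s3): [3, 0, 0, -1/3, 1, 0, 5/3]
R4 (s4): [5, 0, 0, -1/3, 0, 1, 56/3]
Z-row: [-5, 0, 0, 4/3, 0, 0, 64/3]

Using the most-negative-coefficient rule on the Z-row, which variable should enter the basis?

x_1

Negative Z-row entries: x_1: -5.
The most negative is -5 in column x_1, so x_1 enters.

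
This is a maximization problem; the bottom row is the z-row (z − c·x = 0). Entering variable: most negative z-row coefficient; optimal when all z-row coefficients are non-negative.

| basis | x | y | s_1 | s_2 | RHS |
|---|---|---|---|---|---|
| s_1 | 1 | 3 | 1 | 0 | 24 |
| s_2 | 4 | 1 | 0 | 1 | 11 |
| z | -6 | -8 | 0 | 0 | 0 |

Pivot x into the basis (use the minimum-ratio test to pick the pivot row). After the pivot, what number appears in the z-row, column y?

-13/2

Ratio test on column x — row 1: 24/1 = 24; row 2: 11/4 = 11/4. Minimum is 11/4 at row 2 (s_2 leaves); pivot element 4.
Divide row 2 by 4; eliminate column x from the other rows.
z-row update in column y: -8 − (-6)·(1/4) = -13/2.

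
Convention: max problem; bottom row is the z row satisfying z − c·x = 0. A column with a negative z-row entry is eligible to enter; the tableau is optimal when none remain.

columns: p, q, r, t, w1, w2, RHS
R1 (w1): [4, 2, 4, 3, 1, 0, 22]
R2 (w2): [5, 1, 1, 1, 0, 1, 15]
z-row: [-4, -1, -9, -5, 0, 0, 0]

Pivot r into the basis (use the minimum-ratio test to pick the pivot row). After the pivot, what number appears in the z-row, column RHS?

Ratio test on column r — row 1: 22/4 = 11/2; row 2: 15/1 = 15. Minimum is 11/2 at row 1 (w1 leaves); pivot element 4.
Divide row 1 by 4; eliminate column r from the other rows.
z-row update in column RHS: 0 − (-9)·(11/2) = 99/2.

99/2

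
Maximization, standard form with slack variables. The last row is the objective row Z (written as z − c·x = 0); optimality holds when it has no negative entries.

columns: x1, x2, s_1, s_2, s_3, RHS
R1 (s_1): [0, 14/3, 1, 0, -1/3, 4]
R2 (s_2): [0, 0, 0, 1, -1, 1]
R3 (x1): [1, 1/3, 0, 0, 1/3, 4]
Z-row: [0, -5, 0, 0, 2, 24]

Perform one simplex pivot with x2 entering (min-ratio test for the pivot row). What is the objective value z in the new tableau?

198/7

Ratio test on column x2 — row 1: 4/(14/3) = 6/7; row 2: entry 0 ≤ 0; row 3: 4/(1/3) = 12. Minimum is 6/7 at row 1 (s_1 leaves); pivot element 14/3.
Pivot on row 1; the Z-row RHS becomes 24 − (-5)·(6/7) = 198/7.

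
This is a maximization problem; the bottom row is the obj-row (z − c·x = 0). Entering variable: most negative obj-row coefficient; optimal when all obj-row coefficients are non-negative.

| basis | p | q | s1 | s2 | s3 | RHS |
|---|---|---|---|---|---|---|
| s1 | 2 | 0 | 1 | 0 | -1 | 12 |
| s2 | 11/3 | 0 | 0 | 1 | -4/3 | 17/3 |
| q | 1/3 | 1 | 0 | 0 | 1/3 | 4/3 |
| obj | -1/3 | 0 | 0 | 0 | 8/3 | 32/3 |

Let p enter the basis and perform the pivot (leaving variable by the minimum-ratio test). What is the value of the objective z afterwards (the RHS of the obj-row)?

123/11

Ratio test on column p — row 1: 12/2 = 6; row 2: (17/3)/(11/3) = 17/11; row 3: (4/3)/(1/3) = 4. Minimum is 17/11 at row 2 (s2 leaves); pivot element 11/3.
Pivot on row 2; the obj-row RHS becomes 32/3 − (-1/3)·(17/11) = 123/11.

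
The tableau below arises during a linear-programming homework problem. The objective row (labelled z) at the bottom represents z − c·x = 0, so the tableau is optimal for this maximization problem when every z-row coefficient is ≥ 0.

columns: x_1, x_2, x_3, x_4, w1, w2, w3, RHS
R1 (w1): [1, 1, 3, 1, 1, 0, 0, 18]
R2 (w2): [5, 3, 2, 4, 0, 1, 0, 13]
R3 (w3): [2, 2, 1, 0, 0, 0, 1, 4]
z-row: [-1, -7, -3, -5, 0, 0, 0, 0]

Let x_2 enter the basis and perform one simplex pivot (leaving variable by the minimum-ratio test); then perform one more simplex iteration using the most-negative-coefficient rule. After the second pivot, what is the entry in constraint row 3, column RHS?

2

Ratio test on column x_2 — row 1: 18/1 = 18; row 2: 13/3 = 13/3; row 3: 4/2 = 2. Minimum is 2 at row 3 (w3 leaves); pivot element 2.
Divide row 3 by 2; eliminate column x_2 from the other rows.
Second iteration: most negative z-row entry is -5 in column x_4, so x_4 enters.
Ratio test on column x_4 — row 1: 16/1 = 16; row 2: 7/4 = 7/4; row 3: entry 0 ≤ 0. Minimum is 7/4 at row 2 (w2 leaves); pivot element 4.
Divide row 2 by 4; eliminate column x_4 from the other rows.
After both pivots, the entry at constraint row 3, column RHS is 2.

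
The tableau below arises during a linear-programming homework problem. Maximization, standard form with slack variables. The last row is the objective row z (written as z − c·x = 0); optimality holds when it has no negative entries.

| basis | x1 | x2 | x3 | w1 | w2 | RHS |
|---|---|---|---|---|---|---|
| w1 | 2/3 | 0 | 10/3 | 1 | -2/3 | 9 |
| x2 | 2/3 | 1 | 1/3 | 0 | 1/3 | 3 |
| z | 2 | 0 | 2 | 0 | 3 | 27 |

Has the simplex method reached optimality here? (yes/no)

yes

Every z-row coefficient is ≥ 0, so the tableau is optimal.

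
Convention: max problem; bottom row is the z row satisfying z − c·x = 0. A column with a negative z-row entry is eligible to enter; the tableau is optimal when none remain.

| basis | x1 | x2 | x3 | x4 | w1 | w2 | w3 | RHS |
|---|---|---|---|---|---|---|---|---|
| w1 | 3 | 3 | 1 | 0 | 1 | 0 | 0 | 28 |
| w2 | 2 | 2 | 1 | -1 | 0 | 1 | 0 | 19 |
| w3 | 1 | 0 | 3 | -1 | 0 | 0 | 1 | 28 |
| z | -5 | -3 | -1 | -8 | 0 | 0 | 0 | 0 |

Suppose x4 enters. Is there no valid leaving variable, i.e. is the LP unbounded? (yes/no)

Every constraint-row entry in column x4 is ≤ 0, so increasing x4 is unbounded.

yes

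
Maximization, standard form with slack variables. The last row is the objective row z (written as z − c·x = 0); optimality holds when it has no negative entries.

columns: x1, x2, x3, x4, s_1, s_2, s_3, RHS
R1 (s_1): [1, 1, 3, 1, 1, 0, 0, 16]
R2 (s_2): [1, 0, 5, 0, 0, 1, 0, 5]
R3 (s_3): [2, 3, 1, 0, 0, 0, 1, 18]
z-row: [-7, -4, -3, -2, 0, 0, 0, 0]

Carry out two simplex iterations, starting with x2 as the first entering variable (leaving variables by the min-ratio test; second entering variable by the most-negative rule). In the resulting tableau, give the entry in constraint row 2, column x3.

Ratio test on column x2 — row 1: 16/1 = 16; row 2: entry 0 ≤ 0; row 3: 18/3 = 6. Minimum is 6 at row 3 (s_3 leaves); pivot element 3.
Divide row 3 by 3; eliminate column x2 from the other rows.
Second iteration: most negative z-row entry is -13/3 in column x1, so x1 enters.
Ratio test on column x1 — row 1: 10/(1/3) = 30; row 2: 5/1 = 5; row 3: 6/(2/3) = 9. Minimum is 5 at row 2 (s_2 leaves); pivot element 1.
Divide row 2 by 1; eliminate column x1 from the other rows.
After both pivots, the entry at constraint row 2, column x3 is 5.

5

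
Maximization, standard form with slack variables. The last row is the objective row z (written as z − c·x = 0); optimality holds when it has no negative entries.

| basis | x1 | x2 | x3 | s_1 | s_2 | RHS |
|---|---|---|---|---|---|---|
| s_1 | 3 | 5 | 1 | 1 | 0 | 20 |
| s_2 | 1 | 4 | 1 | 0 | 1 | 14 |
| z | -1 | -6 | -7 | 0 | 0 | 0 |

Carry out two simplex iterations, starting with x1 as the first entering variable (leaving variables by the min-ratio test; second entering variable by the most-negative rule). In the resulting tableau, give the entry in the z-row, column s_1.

Ratio test on column x1 — row 1: 20/3 = 20/3; row 2: 14/1 = 14. Minimum is 20/3 at row 1 (s_1 leaves); pivot element 3.
Divide row 1 by 3; eliminate column x1 from the other rows.
Second iteration: most negative z-row entry is -20/3 in column x3, so x3 enters.
Ratio test on column x3 — row 1: (20/3)/(1/3) = 20; row 2: (22/3)/(2/3) = 11. Minimum is 11 at row 2 (s_2 leaves); pivot element 2/3.
Divide row 2 by 2/3; eliminate column x3 from the other rows.
After both pivots, the entry at the z-row, column s_1 is -3.

-3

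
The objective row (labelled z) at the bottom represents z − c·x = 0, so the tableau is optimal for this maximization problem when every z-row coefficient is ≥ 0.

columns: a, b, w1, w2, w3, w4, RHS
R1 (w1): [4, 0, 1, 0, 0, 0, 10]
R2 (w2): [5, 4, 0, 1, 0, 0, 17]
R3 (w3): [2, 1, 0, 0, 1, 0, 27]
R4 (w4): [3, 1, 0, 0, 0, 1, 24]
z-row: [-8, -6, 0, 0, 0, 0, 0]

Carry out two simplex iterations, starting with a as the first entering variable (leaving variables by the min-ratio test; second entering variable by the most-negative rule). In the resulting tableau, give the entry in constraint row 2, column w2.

Ratio test on column a — row 1: 10/4 = 5/2; row 2: 17/5 = 17/5; row 3: 27/2 = 27/2; row 4: 24/3 = 8. Minimum is 5/2 at row 1 (w1 leaves); pivot element 4.
Divide row 1 by 4; eliminate column a from the other rows.
Second iteration: most negative z-row entry is -6 in column b, so b enters.
Ratio test on column b — row 1: entry 0 ≤ 0; row 2: (9/2)/4 = 9/8; row 3: 22/1 = 22; row 4: (33/2)/1 = 33/2. Minimum is 9/8 at row 2 (w2 leaves); pivot element 4.
Divide row 2 by 4; eliminate column b from the other rows.
After both pivots, the entry at constraint row 2, column w2 is 1/4.

1/4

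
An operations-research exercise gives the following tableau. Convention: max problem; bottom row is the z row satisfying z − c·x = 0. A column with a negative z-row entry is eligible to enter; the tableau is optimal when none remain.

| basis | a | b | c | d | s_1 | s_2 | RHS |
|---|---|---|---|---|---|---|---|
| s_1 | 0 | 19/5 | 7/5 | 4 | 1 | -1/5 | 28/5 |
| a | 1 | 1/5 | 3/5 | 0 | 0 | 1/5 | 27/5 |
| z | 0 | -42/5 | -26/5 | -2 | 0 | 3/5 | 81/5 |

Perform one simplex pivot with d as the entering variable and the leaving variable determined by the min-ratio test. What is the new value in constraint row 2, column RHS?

27/5

Ratio test on column d — row 1: (28/5)/4 = 7/5; row 2: entry 0 ≤ 0. Minimum is 7/5 at row 1 (s_1 leaves); pivot element 4.
Divide row 1 by 4; eliminate column d from the other rows.
Row 2 update in column RHS: 27/5 − 0·(7/5) = 27/5.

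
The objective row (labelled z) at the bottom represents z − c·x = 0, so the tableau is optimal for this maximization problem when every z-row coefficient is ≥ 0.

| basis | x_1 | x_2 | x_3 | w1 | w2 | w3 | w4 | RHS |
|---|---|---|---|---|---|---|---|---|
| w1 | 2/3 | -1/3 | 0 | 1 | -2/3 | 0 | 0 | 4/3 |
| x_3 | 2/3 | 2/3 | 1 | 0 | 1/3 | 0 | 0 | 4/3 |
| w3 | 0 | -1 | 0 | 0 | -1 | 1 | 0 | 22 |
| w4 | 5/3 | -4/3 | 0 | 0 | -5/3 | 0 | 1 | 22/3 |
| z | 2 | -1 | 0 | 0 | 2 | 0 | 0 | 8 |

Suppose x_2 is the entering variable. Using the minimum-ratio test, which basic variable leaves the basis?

Column x_2 entries and ratios — w1: -1/3 ≤ 0, skip; x_3: (4/3)/(2/3) = 2; w3: -1 ≤ 0, skip; w4: -4/3 ≤ 0, skip.
Smallest ratio is 2 in the row of x_3, so x_3 leaves.

x_3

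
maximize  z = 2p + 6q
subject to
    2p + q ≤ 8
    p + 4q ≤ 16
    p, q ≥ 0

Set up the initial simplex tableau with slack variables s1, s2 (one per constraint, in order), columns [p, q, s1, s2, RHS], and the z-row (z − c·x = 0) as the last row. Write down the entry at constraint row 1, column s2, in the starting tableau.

Slack s2 belongs to constraint 2; its column is the unit vector e_2, so the entry in row 1 is 0.

0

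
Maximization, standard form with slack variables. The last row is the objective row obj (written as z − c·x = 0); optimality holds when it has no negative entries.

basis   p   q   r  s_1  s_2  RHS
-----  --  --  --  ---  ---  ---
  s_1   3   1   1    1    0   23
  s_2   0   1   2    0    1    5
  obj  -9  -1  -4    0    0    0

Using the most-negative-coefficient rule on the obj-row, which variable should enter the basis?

Negative obj-row entries: p: -9, q: -1, r: -4.
The most negative is -9 in column p, so p enters.

p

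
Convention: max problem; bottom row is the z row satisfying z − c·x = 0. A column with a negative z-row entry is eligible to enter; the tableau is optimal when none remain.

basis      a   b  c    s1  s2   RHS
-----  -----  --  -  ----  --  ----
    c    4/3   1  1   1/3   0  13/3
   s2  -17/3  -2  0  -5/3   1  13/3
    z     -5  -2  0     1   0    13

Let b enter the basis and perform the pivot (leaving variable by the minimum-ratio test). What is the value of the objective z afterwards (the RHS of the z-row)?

Ratio test on column b — row 1: (13/3)/1 = 13/3; row 2: entry -2 ≤ 0. Minimum is 13/3 at row 1 (c leaves); pivot element 1.
Pivot on row 1; the z-row RHS becomes 13 − (-2)·(13/3) = 65/3.

65/3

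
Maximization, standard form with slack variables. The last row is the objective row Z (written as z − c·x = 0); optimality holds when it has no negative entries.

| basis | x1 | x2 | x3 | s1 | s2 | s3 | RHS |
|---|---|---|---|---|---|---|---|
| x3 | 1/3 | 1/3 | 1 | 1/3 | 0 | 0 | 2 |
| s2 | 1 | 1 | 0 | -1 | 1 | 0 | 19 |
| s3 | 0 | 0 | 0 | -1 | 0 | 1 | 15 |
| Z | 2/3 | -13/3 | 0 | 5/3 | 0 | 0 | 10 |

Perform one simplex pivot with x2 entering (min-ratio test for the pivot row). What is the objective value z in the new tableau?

Ratio test on column x2 — row 1: 2/(1/3) = 6; row 2: 19/1 = 19; row 3: entry 0 ≤ 0. Minimum is 6 at row 1 (x3 leaves); pivot element 1/3.
Pivot on row 1; the Z-row RHS becomes 10 − (-13/3)·6 = 36.

36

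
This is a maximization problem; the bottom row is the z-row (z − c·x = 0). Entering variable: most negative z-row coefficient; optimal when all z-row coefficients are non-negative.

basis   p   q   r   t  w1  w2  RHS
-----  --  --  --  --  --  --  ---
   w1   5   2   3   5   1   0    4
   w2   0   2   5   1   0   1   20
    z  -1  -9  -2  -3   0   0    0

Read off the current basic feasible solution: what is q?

0

q is not in the basis, so in the current basic feasible solution q = 0.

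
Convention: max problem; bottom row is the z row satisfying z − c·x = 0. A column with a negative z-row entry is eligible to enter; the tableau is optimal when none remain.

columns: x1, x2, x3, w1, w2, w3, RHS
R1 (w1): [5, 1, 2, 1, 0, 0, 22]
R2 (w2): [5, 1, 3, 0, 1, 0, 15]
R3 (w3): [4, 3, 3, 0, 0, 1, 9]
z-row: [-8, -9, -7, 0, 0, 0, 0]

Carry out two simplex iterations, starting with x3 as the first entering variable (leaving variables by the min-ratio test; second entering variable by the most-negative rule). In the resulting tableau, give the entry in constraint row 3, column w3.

1/3

Ratio test on column x3 — row 1: 22/2 = 11; row 2: 15/3 = 5; row 3: 9/3 = 3. Minimum is 3 at row 3 (w3 leaves); pivot element 3.
Divide row 3 by 3; eliminate column x3 from the other rows.
Second iteration: most negative z-row entry is -2 in column x2, so x2 enters.
Ratio test on column x2 — row 1: entry -1 ≤ 0; row 2: entry -2 ≤ 0; row 3: 3/1 = 3. Minimum is 3 at row 3 (x3 leaves); pivot element 1.
Divide row 3 by 1; eliminate column x2 from the other rows.
After both pivots, the entry at constraint row 3, column w3 is 1/3.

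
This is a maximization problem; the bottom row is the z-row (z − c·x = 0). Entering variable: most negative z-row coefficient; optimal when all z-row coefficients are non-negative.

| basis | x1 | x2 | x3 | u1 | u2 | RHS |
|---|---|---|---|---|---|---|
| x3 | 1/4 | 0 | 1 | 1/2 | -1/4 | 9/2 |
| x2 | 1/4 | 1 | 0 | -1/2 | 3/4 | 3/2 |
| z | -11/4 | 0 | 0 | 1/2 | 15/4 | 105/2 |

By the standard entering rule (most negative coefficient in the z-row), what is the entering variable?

x1

Negative z-row entries: x1: -11/4.
The most negative is -11/4 in column x1, so x1 enters.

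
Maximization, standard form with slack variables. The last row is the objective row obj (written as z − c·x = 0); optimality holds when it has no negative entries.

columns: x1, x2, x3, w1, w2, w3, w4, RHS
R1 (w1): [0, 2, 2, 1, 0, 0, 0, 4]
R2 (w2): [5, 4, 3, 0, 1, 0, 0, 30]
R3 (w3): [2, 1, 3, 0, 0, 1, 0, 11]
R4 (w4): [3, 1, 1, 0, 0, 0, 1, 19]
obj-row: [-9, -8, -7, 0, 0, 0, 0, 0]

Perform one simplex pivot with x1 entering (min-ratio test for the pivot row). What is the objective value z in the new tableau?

Ratio test on column x1 — row 1: entry 0 ≤ 0; row 2: 30/5 = 6; row 3: 11/2 = 11/2; row 4: 19/3 = 19/3. Minimum is 11/2 at row 3 (w3 leaves); pivot element 2.
Pivot on row 3; the obj-row RHS becomes 0 − (-9)·(11/2) = 99/2.

99/2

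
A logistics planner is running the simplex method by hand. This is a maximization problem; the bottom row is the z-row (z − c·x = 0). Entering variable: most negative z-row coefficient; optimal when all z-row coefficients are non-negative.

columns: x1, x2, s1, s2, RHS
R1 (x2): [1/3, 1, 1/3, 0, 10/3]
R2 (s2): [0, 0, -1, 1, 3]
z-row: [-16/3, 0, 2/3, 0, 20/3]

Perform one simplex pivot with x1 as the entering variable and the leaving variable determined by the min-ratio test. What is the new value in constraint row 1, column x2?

3

Ratio test on column x1 — row 1: (10/3)/(1/3) = 10; row 2: entry 0 ≤ 0. Minimum is 10 at row 1 (x2 leaves); pivot element 1/3.
Divide row 1 by 1/3; eliminate column x1 from the other rows.
In the new row 1, the x2 entry is the old entry divided by the pivot: 1/(1/3) = 3.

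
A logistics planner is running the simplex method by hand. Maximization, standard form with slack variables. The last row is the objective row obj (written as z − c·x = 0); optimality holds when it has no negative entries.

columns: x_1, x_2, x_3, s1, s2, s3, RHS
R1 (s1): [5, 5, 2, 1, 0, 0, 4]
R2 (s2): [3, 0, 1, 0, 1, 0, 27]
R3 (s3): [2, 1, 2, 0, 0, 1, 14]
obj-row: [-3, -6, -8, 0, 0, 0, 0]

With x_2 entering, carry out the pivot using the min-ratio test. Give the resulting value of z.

Ratio test on column x_2 — row 1: 4/5 = 4/5; row 2: entry 0 ≤ 0; row 3: 14/1 = 14. Minimum is 4/5 at row 1 (s1 leaves); pivot element 5.
Pivot on row 1; the obj-row RHS becomes 0 − (-6)·(4/5) = 24/5.

24/5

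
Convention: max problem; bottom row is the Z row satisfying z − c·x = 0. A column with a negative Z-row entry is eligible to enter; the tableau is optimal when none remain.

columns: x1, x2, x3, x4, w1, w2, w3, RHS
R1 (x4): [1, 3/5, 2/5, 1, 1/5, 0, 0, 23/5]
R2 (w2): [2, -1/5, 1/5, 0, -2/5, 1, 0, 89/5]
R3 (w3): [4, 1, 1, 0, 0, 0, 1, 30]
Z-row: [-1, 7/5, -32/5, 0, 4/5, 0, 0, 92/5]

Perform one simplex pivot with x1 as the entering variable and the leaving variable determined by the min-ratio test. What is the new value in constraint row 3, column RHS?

Ratio test on column x1 — row 1: (23/5)/1 = 23/5; row 2: (89/5)/2 = 89/10; row 3: 30/4 = 15/2. Minimum is 23/5 at row 1 (x4 leaves); pivot element 1.
Divide row 1 by 1; eliminate column x1 from the other rows.
Row 3 update in column RHS: 30 − 4·(23/5) = 58/5.

58/5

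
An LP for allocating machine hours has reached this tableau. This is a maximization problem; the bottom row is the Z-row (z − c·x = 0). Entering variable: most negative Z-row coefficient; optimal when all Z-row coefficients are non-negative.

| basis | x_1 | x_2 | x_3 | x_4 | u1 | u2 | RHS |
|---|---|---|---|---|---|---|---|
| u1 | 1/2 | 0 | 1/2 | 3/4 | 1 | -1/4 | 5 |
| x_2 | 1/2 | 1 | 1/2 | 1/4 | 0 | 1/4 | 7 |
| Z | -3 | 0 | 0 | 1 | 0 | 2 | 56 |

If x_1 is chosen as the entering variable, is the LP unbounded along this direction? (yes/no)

Column x_1 has positive entries in row(s) 1, 2, so the ratio test bounds it — not unbounded.

no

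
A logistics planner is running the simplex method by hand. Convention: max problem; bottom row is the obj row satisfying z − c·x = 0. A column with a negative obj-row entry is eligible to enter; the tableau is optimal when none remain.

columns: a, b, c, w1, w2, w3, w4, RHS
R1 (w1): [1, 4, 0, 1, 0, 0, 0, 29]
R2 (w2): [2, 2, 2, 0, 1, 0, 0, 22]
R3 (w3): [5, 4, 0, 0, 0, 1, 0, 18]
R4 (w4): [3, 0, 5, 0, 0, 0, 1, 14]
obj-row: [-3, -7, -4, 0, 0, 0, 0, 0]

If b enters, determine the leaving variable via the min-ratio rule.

w3

Column b entries and ratios — w1: 29/4 = 29/4; w2: 22/2 = 11; w3: 18/4 = 9/2; w4: 0 ≤ 0, skip.
Smallest ratio is 9/2 in the row of w3, so w3 leaves.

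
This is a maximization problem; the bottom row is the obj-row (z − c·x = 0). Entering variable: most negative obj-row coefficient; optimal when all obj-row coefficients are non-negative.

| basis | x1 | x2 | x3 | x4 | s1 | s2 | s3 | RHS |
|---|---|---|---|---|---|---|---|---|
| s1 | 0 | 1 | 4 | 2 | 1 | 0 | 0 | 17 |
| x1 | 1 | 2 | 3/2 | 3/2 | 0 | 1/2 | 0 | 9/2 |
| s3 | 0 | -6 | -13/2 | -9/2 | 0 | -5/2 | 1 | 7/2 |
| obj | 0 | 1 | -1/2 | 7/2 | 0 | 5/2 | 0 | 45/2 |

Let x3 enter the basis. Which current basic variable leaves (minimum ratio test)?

Column x3 entries and ratios — s1: 17/4 = 17/4; x1: (9/2)/(3/2) = 3; s3: -13/2 ≤ 0, skip.
Smallest ratio is 3 in the row of x1, so x1 leaves.

x1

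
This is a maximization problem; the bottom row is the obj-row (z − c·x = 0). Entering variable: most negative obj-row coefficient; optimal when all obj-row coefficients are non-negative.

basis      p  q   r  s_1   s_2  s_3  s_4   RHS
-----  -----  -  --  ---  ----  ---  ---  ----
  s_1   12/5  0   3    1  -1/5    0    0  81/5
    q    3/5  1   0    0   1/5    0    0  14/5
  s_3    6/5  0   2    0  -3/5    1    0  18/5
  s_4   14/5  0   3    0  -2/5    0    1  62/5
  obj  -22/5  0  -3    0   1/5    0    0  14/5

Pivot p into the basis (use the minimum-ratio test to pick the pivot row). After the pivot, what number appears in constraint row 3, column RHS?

3

Ratio test on column p — row 1: (81/5)/(12/5) = 27/4; row 2: (14/5)/(3/5) = 14/3; row 3: (18/5)/(6/5) = 3; row 4: (62/5)/(14/5) = 31/7. Minimum is 3 at row 3 (s_3 leaves); pivot element 6/5.
Divide row 3 by 6/5; eliminate column p from the other rows.
In the new row 3, the RHS entry is the old entry divided by the pivot: (18/5)/(6/5) = 3.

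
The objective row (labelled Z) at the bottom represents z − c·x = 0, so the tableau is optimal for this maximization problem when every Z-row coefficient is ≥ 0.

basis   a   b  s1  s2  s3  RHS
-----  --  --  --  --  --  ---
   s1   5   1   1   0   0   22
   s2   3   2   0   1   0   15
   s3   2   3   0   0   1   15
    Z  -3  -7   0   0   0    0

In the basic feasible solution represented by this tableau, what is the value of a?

a is not in the basis, so in the current basic feasible solution a = 0.

0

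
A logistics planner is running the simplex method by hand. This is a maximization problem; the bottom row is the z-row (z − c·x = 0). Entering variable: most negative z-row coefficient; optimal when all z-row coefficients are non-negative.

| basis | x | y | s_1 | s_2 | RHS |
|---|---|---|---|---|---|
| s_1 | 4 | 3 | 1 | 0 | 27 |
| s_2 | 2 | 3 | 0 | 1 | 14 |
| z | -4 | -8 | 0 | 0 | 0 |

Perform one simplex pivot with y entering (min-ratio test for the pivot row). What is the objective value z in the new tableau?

Ratio test on column y — row 1: 27/3 = 9; row 2: 14/3 = 14/3. Minimum is 14/3 at row 2 (s_2 leaves); pivot element 3.
Pivot on row 2; the z-row RHS becomes 0 − (-8)·(14/3) = 112/3.

112/3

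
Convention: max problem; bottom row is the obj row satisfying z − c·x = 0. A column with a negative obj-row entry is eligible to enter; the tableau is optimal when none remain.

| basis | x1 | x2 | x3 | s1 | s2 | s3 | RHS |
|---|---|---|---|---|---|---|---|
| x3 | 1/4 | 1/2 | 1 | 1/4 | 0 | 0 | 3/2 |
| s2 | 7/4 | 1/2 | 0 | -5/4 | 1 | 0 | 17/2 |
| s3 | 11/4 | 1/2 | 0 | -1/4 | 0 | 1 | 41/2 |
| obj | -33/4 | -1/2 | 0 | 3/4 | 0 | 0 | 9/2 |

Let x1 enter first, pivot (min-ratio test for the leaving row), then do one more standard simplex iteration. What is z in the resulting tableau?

Ratio test on column x1 — row 1: (3/2)/(1/4) = 6; row 2: (17/2)/(7/4) = 34/7; row 3: (41/2)/(11/4) = 82/11. Minimum is 34/7 at row 2 (s2 leaves); pivot element 7/4.
Pivot on row 2; the obj-row RHS becomes 9/2 − (-33/4)·(34/7) = 312/7.
Next entering variable (most negative obj-row entry -36/7): s1.
Ratio test on column s1 — row 1: (2/7)/(3/7) = 2/3; row 2: entry -5/7 ≤ 0; row 3: (50/7)/(12/7) = 25/6. Minimum is 2/3 at row 1 (x3 leaves); pivot element 3/7.
After the second pivot the obj-row RHS is 312/7 − (-36/7)·(2/3) = 48.

48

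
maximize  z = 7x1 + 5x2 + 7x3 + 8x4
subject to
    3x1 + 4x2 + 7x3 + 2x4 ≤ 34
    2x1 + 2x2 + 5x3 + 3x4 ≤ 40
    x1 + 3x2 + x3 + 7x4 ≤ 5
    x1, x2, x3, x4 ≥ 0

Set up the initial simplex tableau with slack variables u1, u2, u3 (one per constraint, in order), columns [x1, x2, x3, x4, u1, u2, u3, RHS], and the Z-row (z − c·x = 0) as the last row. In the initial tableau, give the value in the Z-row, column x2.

The Z-row carries the negated objective coefficients: the x2 entry is -5.

-5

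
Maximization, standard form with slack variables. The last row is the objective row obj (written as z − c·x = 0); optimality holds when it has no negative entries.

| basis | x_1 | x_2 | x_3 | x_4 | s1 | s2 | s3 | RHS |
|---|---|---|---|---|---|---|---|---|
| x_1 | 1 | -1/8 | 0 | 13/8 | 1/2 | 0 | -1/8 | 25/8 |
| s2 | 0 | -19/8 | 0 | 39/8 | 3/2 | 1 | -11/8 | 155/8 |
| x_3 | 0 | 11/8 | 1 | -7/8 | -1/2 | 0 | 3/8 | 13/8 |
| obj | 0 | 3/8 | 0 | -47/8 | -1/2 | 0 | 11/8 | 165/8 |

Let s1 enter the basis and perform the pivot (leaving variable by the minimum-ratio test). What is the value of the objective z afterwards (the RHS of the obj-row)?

95/4

Ratio test on column s1 — row 1: (25/8)/(1/2) = 25/4; row 2: (155/8)/(3/2) = 155/12; row 3: entry -1/2 ≤ 0. Minimum is 25/4 at row 1 (x_1 leaves); pivot element 1/2.
Pivot on row 1; the obj-row RHS becomes 165/8 − (-1/2)·(25/4) = 95/4.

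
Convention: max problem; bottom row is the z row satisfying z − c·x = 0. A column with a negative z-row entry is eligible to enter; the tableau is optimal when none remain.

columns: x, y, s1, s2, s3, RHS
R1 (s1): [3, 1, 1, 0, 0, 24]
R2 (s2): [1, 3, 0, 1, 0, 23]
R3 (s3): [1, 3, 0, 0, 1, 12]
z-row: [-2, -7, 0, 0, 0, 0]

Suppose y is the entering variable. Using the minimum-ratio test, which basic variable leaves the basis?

s3

Column y entries and ratios — s1: 24/1 = 24; s2: 23/3 = 23/3; s3: 12/3 = 4.
Smallest ratio is 4 in the row of s3, so s3 leaves.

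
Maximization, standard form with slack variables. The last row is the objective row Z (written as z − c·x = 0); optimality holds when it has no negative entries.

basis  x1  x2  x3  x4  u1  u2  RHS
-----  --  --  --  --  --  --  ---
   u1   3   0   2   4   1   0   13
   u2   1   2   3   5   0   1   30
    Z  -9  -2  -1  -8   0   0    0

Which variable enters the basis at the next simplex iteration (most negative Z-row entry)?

Negative Z-row entries: x1: -9, x2: -2, x3: -1, x4: -8.
The most negative is -9 in column x1, so x1 enters.

x1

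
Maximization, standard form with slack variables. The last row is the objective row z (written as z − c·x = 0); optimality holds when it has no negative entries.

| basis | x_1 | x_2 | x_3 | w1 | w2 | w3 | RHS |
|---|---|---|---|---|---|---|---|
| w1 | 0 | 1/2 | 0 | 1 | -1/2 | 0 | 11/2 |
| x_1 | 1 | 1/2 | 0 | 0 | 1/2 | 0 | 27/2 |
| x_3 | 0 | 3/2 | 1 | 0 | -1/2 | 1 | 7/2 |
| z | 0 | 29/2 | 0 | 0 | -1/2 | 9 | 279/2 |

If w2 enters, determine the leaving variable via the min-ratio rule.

Column w2 entries and ratios — w1: -1/2 ≤ 0, skip; x_1: (27/2)/(1/2) = 27; x_3: -1/2 ≤ 0, skip.
Smallest ratio is 27 in the row of x_1, so x_1 leaves.

x_1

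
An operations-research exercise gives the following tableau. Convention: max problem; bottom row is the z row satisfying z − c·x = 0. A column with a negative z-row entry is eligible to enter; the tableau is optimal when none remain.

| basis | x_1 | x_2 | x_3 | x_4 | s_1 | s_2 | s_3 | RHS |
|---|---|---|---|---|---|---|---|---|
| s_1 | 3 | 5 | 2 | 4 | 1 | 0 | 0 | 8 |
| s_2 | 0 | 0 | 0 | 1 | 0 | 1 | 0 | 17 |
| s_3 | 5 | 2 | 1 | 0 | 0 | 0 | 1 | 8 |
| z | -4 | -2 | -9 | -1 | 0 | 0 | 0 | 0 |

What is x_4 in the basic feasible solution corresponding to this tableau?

x_4 is not in the basis, so in the current basic feasible solution x_4 = 0.

0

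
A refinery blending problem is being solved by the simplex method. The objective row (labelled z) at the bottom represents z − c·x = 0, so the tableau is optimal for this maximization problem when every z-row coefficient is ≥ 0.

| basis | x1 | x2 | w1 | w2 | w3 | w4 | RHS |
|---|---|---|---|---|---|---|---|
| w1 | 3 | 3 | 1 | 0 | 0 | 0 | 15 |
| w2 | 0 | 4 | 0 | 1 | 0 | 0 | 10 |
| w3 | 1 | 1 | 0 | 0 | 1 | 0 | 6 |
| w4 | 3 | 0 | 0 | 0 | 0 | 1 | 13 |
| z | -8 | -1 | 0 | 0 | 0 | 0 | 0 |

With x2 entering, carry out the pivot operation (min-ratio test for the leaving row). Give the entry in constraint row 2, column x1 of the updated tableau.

0

Ratio test on column x2 — row 1: 15/3 = 5; row 2: 10/4 = 5/2; row 3: 6/1 = 6; row 4: entry 0 ≤ 0. Minimum is 5/2 at row 2 (w2 leaves); pivot element 4.
Divide row 2 by 4; eliminate column x2 from the other rows.
In the new row 2, the x1 entry is the old entry divided by the pivot: 0/4 = 0.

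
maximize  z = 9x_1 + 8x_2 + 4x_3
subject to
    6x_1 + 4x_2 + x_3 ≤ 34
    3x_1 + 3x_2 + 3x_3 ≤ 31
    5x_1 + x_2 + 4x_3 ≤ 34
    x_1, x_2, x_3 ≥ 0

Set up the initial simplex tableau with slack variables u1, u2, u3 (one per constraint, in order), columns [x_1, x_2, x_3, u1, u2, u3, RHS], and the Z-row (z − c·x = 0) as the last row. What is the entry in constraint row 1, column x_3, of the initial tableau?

1

Constraint 1 has coefficient 1 on x_3.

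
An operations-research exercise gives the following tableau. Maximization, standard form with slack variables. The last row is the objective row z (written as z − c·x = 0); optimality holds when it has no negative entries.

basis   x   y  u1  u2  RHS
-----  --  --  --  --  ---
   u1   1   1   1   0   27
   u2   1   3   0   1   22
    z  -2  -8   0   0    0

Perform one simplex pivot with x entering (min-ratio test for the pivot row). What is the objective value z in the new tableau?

Ratio test on column x — row 1: 27/1 = 27; row 2: 22/1 = 22. Minimum is 22 at row 2 (u2 leaves); pivot element 1.
Pivot on row 2; the z-row RHS becomes 0 − (-2)·22 = 44.

44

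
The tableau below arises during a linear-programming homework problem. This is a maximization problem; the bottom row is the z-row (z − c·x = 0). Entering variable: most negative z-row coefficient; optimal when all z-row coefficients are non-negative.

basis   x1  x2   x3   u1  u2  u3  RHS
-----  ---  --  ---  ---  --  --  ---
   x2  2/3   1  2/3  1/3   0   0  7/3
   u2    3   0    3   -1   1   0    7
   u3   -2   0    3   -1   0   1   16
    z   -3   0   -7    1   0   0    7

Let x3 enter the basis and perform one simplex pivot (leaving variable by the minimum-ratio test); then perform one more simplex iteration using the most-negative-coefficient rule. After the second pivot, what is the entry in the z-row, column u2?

Ratio test on column x3 — row 1: (7/3)/(2/3) = 7/2; row 2: 7/3 = 7/3; row 3: 16/3 = 16/3. Minimum is 7/3 at row 2 (u2 leaves); pivot element 3.
Divide row 2 by 3; eliminate column x3 from the other rows.
Second iteration: most negative z-row entry is -4/3 in column u1, so u1 enters.
Ratio test on column u1 — row 1: (7/9)/(5/9) = 7/5; row 2: entry -1/3 ≤ 0; row 3: entry 0 ≤ 0. Minimum is 7/5 at row 1 (x2 leaves); pivot element 5/9.
Divide row 1 by 5/9; eliminate column u1 from the other rows.
After both pivots, the entry at the z-row, column u2 is 9/5.

9/5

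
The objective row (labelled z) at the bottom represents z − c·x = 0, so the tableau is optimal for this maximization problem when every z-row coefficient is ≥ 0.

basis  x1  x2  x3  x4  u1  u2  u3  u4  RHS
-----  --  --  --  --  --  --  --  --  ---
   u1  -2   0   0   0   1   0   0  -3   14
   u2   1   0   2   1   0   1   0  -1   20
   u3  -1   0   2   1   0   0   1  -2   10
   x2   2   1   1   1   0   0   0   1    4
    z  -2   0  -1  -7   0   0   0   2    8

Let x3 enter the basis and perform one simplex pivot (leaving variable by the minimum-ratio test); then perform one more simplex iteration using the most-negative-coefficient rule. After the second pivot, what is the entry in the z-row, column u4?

9

Ratio test on column x3 — row 1: entry 0 ≤ 0; row 2: 20/2 = 10; row 3: 10/2 = 5; row 4: 4/1 = 4. Minimum is 4 at row 4 (x2 leaves); pivot element 1.
Divide row 4 by 1; eliminate column x3 from the other rows.
Second iteration: most negative z-row entry is -6 in column x4, so x4 enters.
Ratio test on column x4 — row 1: entry 0 ≤ 0; row 2: entry -1 ≤ 0; row 3: entry -1 ≤ 0; row 4: 4/1 = 4. Minimum is 4 at row 4 (x3 leaves); pivot element 1.
Divide row 4 by 1; eliminate column x4 from the other rows.
After both pivots, the entry at the z-row, column u4 is 9.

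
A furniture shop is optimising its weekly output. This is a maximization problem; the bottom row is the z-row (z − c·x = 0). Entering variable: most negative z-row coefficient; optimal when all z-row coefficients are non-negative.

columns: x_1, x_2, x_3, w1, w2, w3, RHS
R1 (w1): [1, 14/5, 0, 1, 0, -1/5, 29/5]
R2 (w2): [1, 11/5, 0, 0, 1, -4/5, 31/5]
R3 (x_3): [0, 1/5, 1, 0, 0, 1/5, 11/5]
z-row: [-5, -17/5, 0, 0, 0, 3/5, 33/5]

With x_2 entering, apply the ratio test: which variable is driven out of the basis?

Column x_2 entries and ratios — w1: (29/5)/(14/5) = 29/14; w2: (31/5)/(11/5) = 31/11; x_3: (11/5)/(1/5) = 11.
Smallest ratio is 29/14 in the row of w1, so w1 leaves.

w1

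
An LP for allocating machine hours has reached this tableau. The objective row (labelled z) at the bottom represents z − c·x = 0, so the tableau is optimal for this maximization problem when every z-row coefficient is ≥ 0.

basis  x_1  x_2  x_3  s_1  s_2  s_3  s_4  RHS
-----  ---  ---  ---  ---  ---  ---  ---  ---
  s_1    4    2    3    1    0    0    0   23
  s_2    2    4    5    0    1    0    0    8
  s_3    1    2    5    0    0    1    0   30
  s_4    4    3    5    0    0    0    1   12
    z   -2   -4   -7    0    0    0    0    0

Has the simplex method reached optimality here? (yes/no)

no

The z-row has a negative entry -7 in column x_3, so it is not optimal.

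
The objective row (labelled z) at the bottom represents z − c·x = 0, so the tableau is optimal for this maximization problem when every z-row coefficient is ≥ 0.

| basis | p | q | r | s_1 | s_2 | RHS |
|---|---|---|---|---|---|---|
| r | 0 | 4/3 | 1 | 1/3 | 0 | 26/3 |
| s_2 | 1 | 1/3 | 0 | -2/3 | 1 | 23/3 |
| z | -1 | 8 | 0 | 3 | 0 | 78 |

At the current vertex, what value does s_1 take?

0

s_1 is not in the basis, so in the current basic feasible solution s_1 = 0.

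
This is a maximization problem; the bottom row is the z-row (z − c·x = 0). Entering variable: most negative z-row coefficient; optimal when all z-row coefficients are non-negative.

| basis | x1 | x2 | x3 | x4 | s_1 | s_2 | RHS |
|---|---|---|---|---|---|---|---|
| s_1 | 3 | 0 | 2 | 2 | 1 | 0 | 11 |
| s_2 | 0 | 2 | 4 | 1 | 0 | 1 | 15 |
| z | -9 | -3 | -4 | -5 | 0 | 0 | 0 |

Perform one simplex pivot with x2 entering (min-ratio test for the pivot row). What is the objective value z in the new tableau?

Ratio test on column x2 — row 1: entry 0 ≤ 0; row 2: 15/2 = 15/2. Minimum is 15/2 at row 2 (s_2 leaves); pivot element 2.
Pivot on row 2; the z-row RHS becomes 0 − (-3)·(15/2) = 45/2.

45/2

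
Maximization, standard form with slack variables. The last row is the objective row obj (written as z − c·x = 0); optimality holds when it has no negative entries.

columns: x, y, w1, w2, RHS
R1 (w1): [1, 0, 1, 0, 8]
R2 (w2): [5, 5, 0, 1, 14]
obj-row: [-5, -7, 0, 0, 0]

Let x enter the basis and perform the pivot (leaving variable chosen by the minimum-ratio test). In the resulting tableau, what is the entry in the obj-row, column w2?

1

Ratio test on column x — row 1: 8/1 = 8; row 2: 14/5 = 14/5. Minimum is 14/5 at row 2 (w2 leaves); pivot element 5.
Divide row 2 by 5; eliminate column x from the other rows.
obj-row update in column w2: 0 − (-5)·(1/5) = 1.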